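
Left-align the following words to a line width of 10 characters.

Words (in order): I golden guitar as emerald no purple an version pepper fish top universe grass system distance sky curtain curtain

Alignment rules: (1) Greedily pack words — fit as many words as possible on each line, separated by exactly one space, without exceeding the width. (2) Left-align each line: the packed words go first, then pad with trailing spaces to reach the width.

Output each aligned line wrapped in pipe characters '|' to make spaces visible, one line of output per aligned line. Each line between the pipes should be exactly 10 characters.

Line 1: ['I', 'golden'] (min_width=8, slack=2)
Line 2: ['guitar', 'as'] (min_width=9, slack=1)
Line 3: ['emerald', 'no'] (min_width=10, slack=0)
Line 4: ['purple', 'an'] (min_width=9, slack=1)
Line 5: ['version'] (min_width=7, slack=3)
Line 6: ['pepper'] (min_width=6, slack=4)
Line 7: ['fish', 'top'] (min_width=8, slack=2)
Line 8: ['universe'] (min_width=8, slack=2)
Line 9: ['grass'] (min_width=5, slack=5)
Line 10: ['system'] (min_width=6, slack=4)
Line 11: ['distance'] (min_width=8, slack=2)
Line 12: ['sky'] (min_width=3, slack=7)
Line 13: ['curtain'] (min_width=7, slack=3)
Line 14: ['curtain'] (min_width=7, slack=3)

Answer: |I golden  |
|guitar as |
|emerald no|
|purple an |
|version   |
|pepper    |
|fish top  |
|universe  |
|grass     |
|system    |
|distance  |
|sky       |
|curtain   |
|curtain   |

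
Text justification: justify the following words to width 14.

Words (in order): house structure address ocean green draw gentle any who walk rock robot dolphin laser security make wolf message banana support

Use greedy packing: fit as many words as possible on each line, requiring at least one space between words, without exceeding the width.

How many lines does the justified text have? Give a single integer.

Line 1: ['house'] (min_width=5, slack=9)
Line 2: ['structure'] (min_width=9, slack=5)
Line 3: ['address', 'ocean'] (min_width=13, slack=1)
Line 4: ['green', 'draw'] (min_width=10, slack=4)
Line 5: ['gentle', 'any', 'who'] (min_width=14, slack=0)
Line 6: ['walk', 'rock'] (min_width=9, slack=5)
Line 7: ['robot', 'dolphin'] (min_width=13, slack=1)
Line 8: ['laser', 'security'] (min_width=14, slack=0)
Line 9: ['make', 'wolf'] (min_width=9, slack=5)
Line 10: ['message', 'banana'] (min_width=14, slack=0)
Line 11: ['support'] (min_width=7, slack=7)
Total lines: 11

Answer: 11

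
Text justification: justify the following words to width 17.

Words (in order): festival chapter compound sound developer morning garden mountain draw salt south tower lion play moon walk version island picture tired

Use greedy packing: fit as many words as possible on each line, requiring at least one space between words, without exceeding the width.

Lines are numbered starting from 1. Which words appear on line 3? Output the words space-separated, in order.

Answer: developer morning

Derivation:
Line 1: ['festival', 'chapter'] (min_width=16, slack=1)
Line 2: ['compound', 'sound'] (min_width=14, slack=3)
Line 3: ['developer', 'morning'] (min_width=17, slack=0)
Line 4: ['garden', 'mountain'] (min_width=15, slack=2)
Line 5: ['draw', 'salt', 'south'] (min_width=15, slack=2)
Line 6: ['tower', 'lion', 'play'] (min_width=15, slack=2)
Line 7: ['moon', 'walk', 'version'] (min_width=17, slack=0)
Line 8: ['island', 'picture'] (min_width=14, slack=3)
Line 9: ['tired'] (min_width=5, slack=12)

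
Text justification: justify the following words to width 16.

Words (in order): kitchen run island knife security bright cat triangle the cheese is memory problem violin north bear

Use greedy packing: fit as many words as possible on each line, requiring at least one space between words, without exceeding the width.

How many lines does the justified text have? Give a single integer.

Answer: 7

Derivation:
Line 1: ['kitchen', 'run'] (min_width=11, slack=5)
Line 2: ['island', 'knife'] (min_width=12, slack=4)
Line 3: ['security', 'bright'] (min_width=15, slack=1)
Line 4: ['cat', 'triangle', 'the'] (min_width=16, slack=0)
Line 5: ['cheese', 'is', 'memory'] (min_width=16, slack=0)
Line 6: ['problem', 'violin'] (min_width=14, slack=2)
Line 7: ['north', 'bear'] (min_width=10, slack=6)
Total lines: 7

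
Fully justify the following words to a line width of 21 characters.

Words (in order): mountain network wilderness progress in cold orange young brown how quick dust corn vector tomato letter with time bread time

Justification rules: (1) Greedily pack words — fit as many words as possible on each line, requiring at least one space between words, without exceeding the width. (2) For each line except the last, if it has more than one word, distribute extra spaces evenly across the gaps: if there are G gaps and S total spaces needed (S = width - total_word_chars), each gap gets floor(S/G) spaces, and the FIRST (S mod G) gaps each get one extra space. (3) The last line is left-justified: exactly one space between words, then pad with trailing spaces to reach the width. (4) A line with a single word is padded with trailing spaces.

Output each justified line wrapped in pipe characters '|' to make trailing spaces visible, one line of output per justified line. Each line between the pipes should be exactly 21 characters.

Answer: |mountain      network|
|wilderness   progress|
|in  cold orange young|
|brown  how quick dust|
|corn   vector  tomato|
|letter    with   time|
|bread time           |

Derivation:
Line 1: ['mountain', 'network'] (min_width=16, slack=5)
Line 2: ['wilderness', 'progress'] (min_width=19, slack=2)
Line 3: ['in', 'cold', 'orange', 'young'] (min_width=20, slack=1)
Line 4: ['brown', 'how', 'quick', 'dust'] (min_width=20, slack=1)
Line 5: ['corn', 'vector', 'tomato'] (min_width=18, slack=3)
Line 6: ['letter', 'with', 'time'] (min_width=16, slack=5)
Line 7: ['bread', 'time'] (min_width=10, slack=11)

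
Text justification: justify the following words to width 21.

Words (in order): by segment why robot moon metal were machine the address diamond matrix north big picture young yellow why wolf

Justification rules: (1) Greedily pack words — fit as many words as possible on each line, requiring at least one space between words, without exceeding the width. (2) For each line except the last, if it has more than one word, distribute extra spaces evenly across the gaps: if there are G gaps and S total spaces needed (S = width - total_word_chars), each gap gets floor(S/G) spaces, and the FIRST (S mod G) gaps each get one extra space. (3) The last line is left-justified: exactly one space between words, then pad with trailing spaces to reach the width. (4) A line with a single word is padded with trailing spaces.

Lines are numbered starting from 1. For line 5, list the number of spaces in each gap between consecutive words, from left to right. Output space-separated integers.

Answer: 3 3

Derivation:
Line 1: ['by', 'segment', 'why', 'robot'] (min_width=20, slack=1)
Line 2: ['moon', 'metal', 'were'] (min_width=15, slack=6)
Line 3: ['machine', 'the', 'address'] (min_width=19, slack=2)
Line 4: ['diamond', 'matrix', 'north'] (min_width=20, slack=1)
Line 5: ['big', 'picture', 'young'] (min_width=17, slack=4)
Line 6: ['yellow', 'why', 'wolf'] (min_width=15, slack=6)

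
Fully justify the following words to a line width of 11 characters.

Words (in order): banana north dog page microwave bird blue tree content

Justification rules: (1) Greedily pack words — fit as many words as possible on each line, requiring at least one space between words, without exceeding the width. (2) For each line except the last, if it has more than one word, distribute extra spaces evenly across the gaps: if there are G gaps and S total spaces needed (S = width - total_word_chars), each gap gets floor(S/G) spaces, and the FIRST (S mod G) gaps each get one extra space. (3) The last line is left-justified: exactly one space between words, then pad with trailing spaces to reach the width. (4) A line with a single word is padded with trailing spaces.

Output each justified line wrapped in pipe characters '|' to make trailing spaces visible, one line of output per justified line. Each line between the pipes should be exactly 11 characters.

Answer: |banana     |
|north   dog|
|page       |
|microwave  |
|bird   blue|
|tree       |
|content    |

Derivation:
Line 1: ['banana'] (min_width=6, slack=5)
Line 2: ['north', 'dog'] (min_width=9, slack=2)
Line 3: ['page'] (min_width=4, slack=7)
Line 4: ['microwave'] (min_width=9, slack=2)
Line 5: ['bird', 'blue'] (min_width=9, slack=2)
Line 6: ['tree'] (min_width=4, slack=7)
Line 7: ['content'] (min_width=7, slack=4)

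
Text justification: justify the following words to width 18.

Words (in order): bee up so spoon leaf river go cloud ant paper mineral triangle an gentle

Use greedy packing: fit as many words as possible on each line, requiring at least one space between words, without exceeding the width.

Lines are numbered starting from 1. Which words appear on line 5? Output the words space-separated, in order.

Answer: an gentle

Derivation:
Line 1: ['bee', 'up', 'so', 'spoon'] (min_width=15, slack=3)
Line 2: ['leaf', 'river', 'go'] (min_width=13, slack=5)
Line 3: ['cloud', 'ant', 'paper'] (min_width=15, slack=3)
Line 4: ['mineral', 'triangle'] (min_width=16, slack=2)
Line 5: ['an', 'gentle'] (min_width=9, slack=9)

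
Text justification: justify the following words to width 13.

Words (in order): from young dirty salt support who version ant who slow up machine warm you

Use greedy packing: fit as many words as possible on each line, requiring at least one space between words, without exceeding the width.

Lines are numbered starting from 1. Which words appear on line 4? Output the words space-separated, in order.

Line 1: ['from', 'young'] (min_width=10, slack=3)
Line 2: ['dirty', 'salt'] (min_width=10, slack=3)
Line 3: ['support', 'who'] (min_width=11, slack=2)
Line 4: ['version', 'ant'] (min_width=11, slack=2)
Line 5: ['who', 'slow', 'up'] (min_width=11, slack=2)
Line 6: ['machine', 'warm'] (min_width=12, slack=1)
Line 7: ['you'] (min_width=3, slack=10)

Answer: version ant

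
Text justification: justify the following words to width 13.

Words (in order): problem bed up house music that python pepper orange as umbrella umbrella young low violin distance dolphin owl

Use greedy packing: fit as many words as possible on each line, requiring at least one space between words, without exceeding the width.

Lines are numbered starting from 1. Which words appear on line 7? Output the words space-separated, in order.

Answer: umbrella

Derivation:
Line 1: ['problem', 'bed'] (min_width=11, slack=2)
Line 2: ['up', 'house'] (min_width=8, slack=5)
Line 3: ['music', 'that'] (min_width=10, slack=3)
Line 4: ['python', 'pepper'] (min_width=13, slack=0)
Line 5: ['orange', 'as'] (min_width=9, slack=4)
Line 6: ['umbrella'] (min_width=8, slack=5)
Line 7: ['umbrella'] (min_width=8, slack=5)
Line 8: ['young', 'low'] (min_width=9, slack=4)
Line 9: ['violin'] (min_width=6, slack=7)
Line 10: ['distance'] (min_width=8, slack=5)
Line 11: ['dolphin', 'owl'] (min_width=11, slack=2)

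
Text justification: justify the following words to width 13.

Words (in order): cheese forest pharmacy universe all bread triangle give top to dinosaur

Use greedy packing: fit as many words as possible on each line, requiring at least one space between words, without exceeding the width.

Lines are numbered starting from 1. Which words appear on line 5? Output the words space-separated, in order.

Line 1: ['cheese', 'forest'] (min_width=13, slack=0)
Line 2: ['pharmacy'] (min_width=8, slack=5)
Line 3: ['universe', 'all'] (min_width=12, slack=1)
Line 4: ['bread'] (min_width=5, slack=8)
Line 5: ['triangle', 'give'] (min_width=13, slack=0)
Line 6: ['top', 'to'] (min_width=6, slack=7)
Line 7: ['dinosaur'] (min_width=8, slack=5)

Answer: triangle give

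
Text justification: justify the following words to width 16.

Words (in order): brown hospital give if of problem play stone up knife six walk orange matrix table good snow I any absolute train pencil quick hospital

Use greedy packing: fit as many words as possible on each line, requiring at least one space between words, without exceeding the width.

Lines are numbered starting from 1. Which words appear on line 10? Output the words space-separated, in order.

Line 1: ['brown', 'hospital'] (min_width=14, slack=2)
Line 2: ['give', 'if', 'of'] (min_width=10, slack=6)
Line 3: ['problem', 'play'] (min_width=12, slack=4)
Line 4: ['stone', 'up', 'knife'] (min_width=14, slack=2)
Line 5: ['six', 'walk', 'orange'] (min_width=15, slack=1)
Line 6: ['matrix', 'table'] (min_width=12, slack=4)
Line 7: ['good', 'snow', 'I', 'any'] (min_width=15, slack=1)
Line 8: ['absolute', 'train'] (min_width=14, slack=2)
Line 9: ['pencil', 'quick'] (min_width=12, slack=4)
Line 10: ['hospital'] (min_width=8, slack=8)

Answer: hospital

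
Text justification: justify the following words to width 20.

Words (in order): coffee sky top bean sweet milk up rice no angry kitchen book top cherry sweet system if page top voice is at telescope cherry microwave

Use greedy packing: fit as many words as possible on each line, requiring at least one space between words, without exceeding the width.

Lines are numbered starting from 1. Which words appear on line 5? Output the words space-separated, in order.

Answer: sweet system if page

Derivation:
Line 1: ['coffee', 'sky', 'top', 'bean'] (min_width=19, slack=1)
Line 2: ['sweet', 'milk', 'up', 'rice'] (min_width=18, slack=2)
Line 3: ['no', 'angry', 'kitchen'] (min_width=16, slack=4)
Line 4: ['book', 'top', 'cherry'] (min_width=15, slack=5)
Line 5: ['sweet', 'system', 'if', 'page'] (min_width=20, slack=0)
Line 6: ['top', 'voice', 'is', 'at'] (min_width=15, slack=5)
Line 7: ['telescope', 'cherry'] (min_width=16, slack=4)
Line 8: ['microwave'] (min_width=9, slack=11)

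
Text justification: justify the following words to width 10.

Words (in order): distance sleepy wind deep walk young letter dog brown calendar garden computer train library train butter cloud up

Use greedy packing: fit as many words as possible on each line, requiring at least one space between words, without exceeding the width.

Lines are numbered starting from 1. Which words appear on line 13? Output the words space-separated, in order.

Answer: butter

Derivation:
Line 1: ['distance'] (min_width=8, slack=2)
Line 2: ['sleepy'] (min_width=6, slack=4)
Line 3: ['wind', 'deep'] (min_width=9, slack=1)
Line 4: ['walk', 'young'] (min_width=10, slack=0)
Line 5: ['letter', 'dog'] (min_width=10, slack=0)
Line 6: ['brown'] (min_width=5, slack=5)
Line 7: ['calendar'] (min_width=8, slack=2)
Line 8: ['garden'] (min_width=6, slack=4)
Line 9: ['computer'] (min_width=8, slack=2)
Line 10: ['train'] (min_width=5, slack=5)
Line 11: ['library'] (min_width=7, slack=3)
Line 12: ['train'] (min_width=5, slack=5)
Line 13: ['butter'] (min_width=6, slack=4)
Line 14: ['cloud', 'up'] (min_width=8, slack=2)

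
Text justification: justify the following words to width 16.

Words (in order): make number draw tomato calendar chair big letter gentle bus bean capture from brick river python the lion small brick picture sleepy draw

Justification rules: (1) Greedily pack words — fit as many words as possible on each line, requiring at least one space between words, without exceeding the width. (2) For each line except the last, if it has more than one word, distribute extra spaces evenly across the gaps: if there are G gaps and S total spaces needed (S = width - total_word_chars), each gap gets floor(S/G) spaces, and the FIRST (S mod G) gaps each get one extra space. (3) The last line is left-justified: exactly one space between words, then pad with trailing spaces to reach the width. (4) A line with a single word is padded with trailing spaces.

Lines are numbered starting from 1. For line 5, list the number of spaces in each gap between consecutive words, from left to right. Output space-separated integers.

Line 1: ['make', 'number', 'draw'] (min_width=16, slack=0)
Line 2: ['tomato', 'calendar'] (min_width=15, slack=1)
Line 3: ['chair', 'big', 'letter'] (min_width=16, slack=0)
Line 4: ['gentle', 'bus', 'bean'] (min_width=15, slack=1)
Line 5: ['capture', 'from'] (min_width=12, slack=4)
Line 6: ['brick', 'river'] (min_width=11, slack=5)
Line 7: ['python', 'the', 'lion'] (min_width=15, slack=1)
Line 8: ['small', 'brick'] (min_width=11, slack=5)
Line 9: ['picture', 'sleepy'] (min_width=14, slack=2)
Line 10: ['draw'] (min_width=4, slack=12)

Answer: 5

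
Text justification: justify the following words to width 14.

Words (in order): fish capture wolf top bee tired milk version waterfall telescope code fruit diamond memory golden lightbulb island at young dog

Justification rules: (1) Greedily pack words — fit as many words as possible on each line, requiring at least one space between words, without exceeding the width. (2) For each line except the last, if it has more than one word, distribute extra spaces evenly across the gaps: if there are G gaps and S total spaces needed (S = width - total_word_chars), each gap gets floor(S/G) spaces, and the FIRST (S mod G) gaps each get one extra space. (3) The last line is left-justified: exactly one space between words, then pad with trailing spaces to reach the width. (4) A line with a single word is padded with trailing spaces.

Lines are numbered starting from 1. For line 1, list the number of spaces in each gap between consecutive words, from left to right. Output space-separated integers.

Answer: 3

Derivation:
Line 1: ['fish', 'capture'] (min_width=12, slack=2)
Line 2: ['wolf', 'top', 'bee'] (min_width=12, slack=2)
Line 3: ['tired', 'milk'] (min_width=10, slack=4)
Line 4: ['version'] (min_width=7, slack=7)
Line 5: ['waterfall'] (min_width=9, slack=5)
Line 6: ['telescope', 'code'] (min_width=14, slack=0)
Line 7: ['fruit', 'diamond'] (min_width=13, slack=1)
Line 8: ['memory', 'golden'] (min_width=13, slack=1)
Line 9: ['lightbulb'] (min_width=9, slack=5)
Line 10: ['island', 'at'] (min_width=9, slack=5)
Line 11: ['young', 'dog'] (min_width=9, slack=5)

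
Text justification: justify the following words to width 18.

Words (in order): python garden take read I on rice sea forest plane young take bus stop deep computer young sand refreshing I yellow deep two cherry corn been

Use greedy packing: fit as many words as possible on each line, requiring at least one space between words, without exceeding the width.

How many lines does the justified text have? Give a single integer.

Line 1: ['python', 'garden', 'take'] (min_width=18, slack=0)
Line 2: ['read', 'I', 'on', 'rice', 'sea'] (min_width=18, slack=0)
Line 3: ['forest', 'plane', 'young'] (min_width=18, slack=0)
Line 4: ['take', 'bus', 'stop', 'deep'] (min_width=18, slack=0)
Line 5: ['computer', 'young'] (min_width=14, slack=4)
Line 6: ['sand', 'refreshing', 'I'] (min_width=17, slack=1)
Line 7: ['yellow', 'deep', 'two'] (min_width=15, slack=3)
Line 8: ['cherry', 'corn', 'been'] (min_width=16, slack=2)
Total lines: 8

Answer: 8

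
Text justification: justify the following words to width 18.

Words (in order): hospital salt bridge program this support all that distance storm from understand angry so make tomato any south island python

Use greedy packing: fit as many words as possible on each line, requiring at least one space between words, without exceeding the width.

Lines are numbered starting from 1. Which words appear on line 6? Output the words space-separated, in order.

Answer: understand angry

Derivation:
Line 1: ['hospital', 'salt'] (min_width=13, slack=5)
Line 2: ['bridge', 'program'] (min_width=14, slack=4)
Line 3: ['this', 'support', 'all'] (min_width=16, slack=2)
Line 4: ['that', 'distance'] (min_width=13, slack=5)
Line 5: ['storm', 'from'] (min_width=10, slack=8)
Line 6: ['understand', 'angry'] (min_width=16, slack=2)
Line 7: ['so', 'make', 'tomato', 'any'] (min_width=18, slack=0)
Line 8: ['south', 'island'] (min_width=12, slack=6)
Line 9: ['python'] (min_width=6, slack=12)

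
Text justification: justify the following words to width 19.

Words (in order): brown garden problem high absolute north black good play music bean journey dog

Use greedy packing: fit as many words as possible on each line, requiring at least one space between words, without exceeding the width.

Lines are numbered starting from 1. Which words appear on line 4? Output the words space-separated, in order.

Answer: black good play

Derivation:
Line 1: ['brown', 'garden'] (min_width=12, slack=7)
Line 2: ['problem', 'high'] (min_width=12, slack=7)
Line 3: ['absolute', 'north'] (min_width=14, slack=5)
Line 4: ['black', 'good', 'play'] (min_width=15, slack=4)
Line 5: ['music', 'bean', 'journey'] (min_width=18, slack=1)
Line 6: ['dog'] (min_width=3, slack=16)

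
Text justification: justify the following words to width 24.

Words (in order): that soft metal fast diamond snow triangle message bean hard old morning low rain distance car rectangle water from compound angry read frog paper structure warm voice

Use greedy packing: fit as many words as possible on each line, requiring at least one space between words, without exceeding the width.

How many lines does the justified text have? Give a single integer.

Answer: 8

Derivation:
Line 1: ['that', 'soft', 'metal', 'fast'] (min_width=20, slack=4)
Line 2: ['diamond', 'snow', 'triangle'] (min_width=21, slack=3)
Line 3: ['message', 'bean', 'hard', 'old'] (min_width=21, slack=3)
Line 4: ['morning', 'low', 'rain'] (min_width=16, slack=8)
Line 5: ['distance', 'car', 'rectangle'] (min_width=22, slack=2)
Line 6: ['water', 'from', 'compound'] (min_width=19, slack=5)
Line 7: ['angry', 'read', 'frog', 'paper'] (min_width=21, slack=3)
Line 8: ['structure', 'warm', 'voice'] (min_width=20, slack=4)
Total lines: 8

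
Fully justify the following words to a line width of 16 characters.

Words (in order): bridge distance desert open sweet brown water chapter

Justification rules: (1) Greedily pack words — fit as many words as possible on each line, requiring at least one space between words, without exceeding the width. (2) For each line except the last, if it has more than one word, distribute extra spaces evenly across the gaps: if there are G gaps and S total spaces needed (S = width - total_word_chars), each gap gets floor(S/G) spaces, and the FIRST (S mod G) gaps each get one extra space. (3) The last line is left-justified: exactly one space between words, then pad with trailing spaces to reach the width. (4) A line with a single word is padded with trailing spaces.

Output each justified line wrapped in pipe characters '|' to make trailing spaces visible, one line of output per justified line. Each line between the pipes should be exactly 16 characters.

Line 1: ['bridge', 'distance'] (min_width=15, slack=1)
Line 2: ['desert', 'open'] (min_width=11, slack=5)
Line 3: ['sweet', 'brown'] (min_width=11, slack=5)
Line 4: ['water', 'chapter'] (min_width=13, slack=3)

Answer: |bridge  distance|
|desert      open|
|sweet      brown|
|water chapter   |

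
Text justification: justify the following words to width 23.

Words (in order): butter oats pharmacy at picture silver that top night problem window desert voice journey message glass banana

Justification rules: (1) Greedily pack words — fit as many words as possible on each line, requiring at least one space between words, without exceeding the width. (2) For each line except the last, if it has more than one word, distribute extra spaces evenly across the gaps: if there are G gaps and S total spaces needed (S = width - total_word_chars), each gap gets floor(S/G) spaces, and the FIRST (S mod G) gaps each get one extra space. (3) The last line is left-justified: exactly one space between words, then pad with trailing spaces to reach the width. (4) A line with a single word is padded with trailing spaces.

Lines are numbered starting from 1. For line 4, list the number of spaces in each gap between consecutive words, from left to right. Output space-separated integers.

Answer: 3 2

Derivation:
Line 1: ['butter', 'oats', 'pharmacy', 'at'] (min_width=23, slack=0)
Line 2: ['picture', 'silver', 'that', 'top'] (min_width=23, slack=0)
Line 3: ['night', 'problem', 'window'] (min_width=20, slack=3)
Line 4: ['desert', 'voice', 'journey'] (min_width=20, slack=3)
Line 5: ['message', 'glass', 'banana'] (min_width=20, slack=3)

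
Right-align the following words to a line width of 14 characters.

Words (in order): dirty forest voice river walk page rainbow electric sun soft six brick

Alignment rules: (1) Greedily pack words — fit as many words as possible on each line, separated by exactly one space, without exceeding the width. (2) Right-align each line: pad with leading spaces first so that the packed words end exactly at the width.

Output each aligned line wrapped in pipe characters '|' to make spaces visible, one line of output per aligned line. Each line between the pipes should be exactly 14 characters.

Line 1: ['dirty', 'forest'] (min_width=12, slack=2)
Line 2: ['voice', 'river'] (min_width=11, slack=3)
Line 3: ['walk', 'page'] (min_width=9, slack=5)
Line 4: ['rainbow'] (min_width=7, slack=7)
Line 5: ['electric', 'sun'] (min_width=12, slack=2)
Line 6: ['soft', 'six', 'brick'] (min_width=14, slack=0)

Answer: |  dirty forest|
|   voice river|
|     walk page|
|       rainbow|
|  electric sun|
|soft six brick|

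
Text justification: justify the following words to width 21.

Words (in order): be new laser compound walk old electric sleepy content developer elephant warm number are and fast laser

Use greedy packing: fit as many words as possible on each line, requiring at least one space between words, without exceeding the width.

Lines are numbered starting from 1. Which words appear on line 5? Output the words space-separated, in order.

Line 1: ['be', 'new', 'laser', 'compound'] (min_width=21, slack=0)
Line 2: ['walk', 'old', 'electric'] (min_width=17, slack=4)
Line 3: ['sleepy', 'content'] (min_width=14, slack=7)
Line 4: ['developer', 'elephant'] (min_width=18, slack=3)
Line 5: ['warm', 'number', 'are', 'and'] (min_width=19, slack=2)
Line 6: ['fast', 'laser'] (min_width=10, slack=11)

Answer: warm number are and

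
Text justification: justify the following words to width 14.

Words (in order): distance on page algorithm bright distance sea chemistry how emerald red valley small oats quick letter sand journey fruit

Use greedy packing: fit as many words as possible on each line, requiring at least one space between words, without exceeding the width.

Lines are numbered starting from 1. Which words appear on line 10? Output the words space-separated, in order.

Line 1: ['distance', 'on'] (min_width=11, slack=3)
Line 2: ['page', 'algorithm'] (min_width=14, slack=0)
Line 3: ['bright'] (min_width=6, slack=8)
Line 4: ['distance', 'sea'] (min_width=12, slack=2)
Line 5: ['chemistry', 'how'] (min_width=13, slack=1)
Line 6: ['emerald', 'red'] (min_width=11, slack=3)
Line 7: ['valley', 'small'] (min_width=12, slack=2)
Line 8: ['oats', 'quick'] (min_width=10, slack=4)
Line 9: ['letter', 'sand'] (min_width=11, slack=3)
Line 10: ['journey', 'fruit'] (min_width=13, slack=1)

Answer: journey fruit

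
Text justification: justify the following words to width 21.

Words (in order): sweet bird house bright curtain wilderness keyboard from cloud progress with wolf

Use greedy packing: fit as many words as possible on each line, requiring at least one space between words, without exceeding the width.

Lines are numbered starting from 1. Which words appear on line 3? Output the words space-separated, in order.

Line 1: ['sweet', 'bird', 'house'] (min_width=16, slack=5)
Line 2: ['bright', 'curtain'] (min_width=14, slack=7)
Line 3: ['wilderness', 'keyboard'] (min_width=19, slack=2)
Line 4: ['from', 'cloud', 'progress'] (min_width=19, slack=2)
Line 5: ['with', 'wolf'] (min_width=9, slack=12)

Answer: wilderness keyboard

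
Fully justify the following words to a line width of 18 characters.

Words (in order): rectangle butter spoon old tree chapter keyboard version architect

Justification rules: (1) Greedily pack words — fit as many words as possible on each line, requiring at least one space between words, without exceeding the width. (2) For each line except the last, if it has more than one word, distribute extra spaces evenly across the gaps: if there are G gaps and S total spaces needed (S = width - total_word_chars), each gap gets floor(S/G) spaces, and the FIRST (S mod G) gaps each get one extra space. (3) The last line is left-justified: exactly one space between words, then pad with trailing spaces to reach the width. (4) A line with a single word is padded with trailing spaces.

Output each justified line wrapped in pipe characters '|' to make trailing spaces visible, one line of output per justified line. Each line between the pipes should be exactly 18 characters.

Line 1: ['rectangle', 'butter'] (min_width=16, slack=2)
Line 2: ['spoon', 'old', 'tree'] (min_width=14, slack=4)
Line 3: ['chapter', 'keyboard'] (min_width=16, slack=2)
Line 4: ['version', 'architect'] (min_width=17, slack=1)

Answer: |rectangle   butter|
|spoon   old   tree|
|chapter   keyboard|
|version architect |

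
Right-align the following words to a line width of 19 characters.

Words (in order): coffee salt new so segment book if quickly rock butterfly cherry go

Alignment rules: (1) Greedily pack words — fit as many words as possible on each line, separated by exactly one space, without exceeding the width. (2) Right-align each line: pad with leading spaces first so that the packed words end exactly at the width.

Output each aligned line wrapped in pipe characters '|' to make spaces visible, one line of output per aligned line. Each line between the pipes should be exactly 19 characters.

Line 1: ['coffee', 'salt', 'new', 'so'] (min_width=18, slack=1)
Line 2: ['segment', 'book', 'if'] (min_width=15, slack=4)
Line 3: ['quickly', 'rock'] (min_width=12, slack=7)
Line 4: ['butterfly', 'cherry', 'go'] (min_width=19, slack=0)

Answer: | coffee salt new so|
|    segment book if|
|       quickly rock|
|butterfly cherry go|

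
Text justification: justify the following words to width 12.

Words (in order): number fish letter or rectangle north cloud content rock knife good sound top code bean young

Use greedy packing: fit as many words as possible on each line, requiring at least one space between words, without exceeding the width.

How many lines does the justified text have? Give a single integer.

Answer: 9

Derivation:
Line 1: ['number', 'fish'] (min_width=11, slack=1)
Line 2: ['letter', 'or'] (min_width=9, slack=3)
Line 3: ['rectangle'] (min_width=9, slack=3)
Line 4: ['north', 'cloud'] (min_width=11, slack=1)
Line 5: ['content', 'rock'] (min_width=12, slack=0)
Line 6: ['knife', 'good'] (min_width=10, slack=2)
Line 7: ['sound', 'top'] (min_width=9, slack=3)
Line 8: ['code', 'bean'] (min_width=9, slack=3)
Line 9: ['young'] (min_width=5, slack=7)
Total lines: 9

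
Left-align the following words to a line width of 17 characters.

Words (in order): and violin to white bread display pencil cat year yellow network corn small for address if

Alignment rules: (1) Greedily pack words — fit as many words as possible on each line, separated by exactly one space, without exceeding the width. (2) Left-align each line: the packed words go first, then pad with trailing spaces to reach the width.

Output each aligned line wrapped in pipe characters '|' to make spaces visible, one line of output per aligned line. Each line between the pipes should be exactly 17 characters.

Line 1: ['and', 'violin', 'to'] (min_width=13, slack=4)
Line 2: ['white', 'bread'] (min_width=11, slack=6)
Line 3: ['display', 'pencil'] (min_width=14, slack=3)
Line 4: ['cat', 'year', 'yellow'] (min_width=15, slack=2)
Line 5: ['network', 'corn'] (min_width=12, slack=5)
Line 6: ['small', 'for', 'address'] (min_width=17, slack=0)
Line 7: ['if'] (min_width=2, slack=15)

Answer: |and violin to    |
|white bread      |
|display pencil   |
|cat year yellow  |
|network corn     |
|small for address|
|if               |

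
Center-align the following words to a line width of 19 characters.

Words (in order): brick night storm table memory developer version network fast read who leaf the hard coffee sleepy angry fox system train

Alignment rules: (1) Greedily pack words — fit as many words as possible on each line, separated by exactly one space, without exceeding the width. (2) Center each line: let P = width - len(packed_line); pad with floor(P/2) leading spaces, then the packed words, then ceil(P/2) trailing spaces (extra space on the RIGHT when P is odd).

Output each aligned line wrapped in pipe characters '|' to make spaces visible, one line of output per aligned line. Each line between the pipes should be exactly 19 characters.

Line 1: ['brick', 'night', 'storm'] (min_width=17, slack=2)
Line 2: ['table', 'memory'] (min_width=12, slack=7)
Line 3: ['developer', 'version'] (min_width=17, slack=2)
Line 4: ['network', 'fast', 'read'] (min_width=17, slack=2)
Line 5: ['who', 'leaf', 'the', 'hard'] (min_width=17, slack=2)
Line 6: ['coffee', 'sleepy', 'angry'] (min_width=19, slack=0)
Line 7: ['fox', 'system', 'train'] (min_width=16, slack=3)

Answer: | brick night storm |
|   table memory    |
| developer version |
| network fast read |
| who leaf the hard |
|coffee sleepy angry|
| fox system train  |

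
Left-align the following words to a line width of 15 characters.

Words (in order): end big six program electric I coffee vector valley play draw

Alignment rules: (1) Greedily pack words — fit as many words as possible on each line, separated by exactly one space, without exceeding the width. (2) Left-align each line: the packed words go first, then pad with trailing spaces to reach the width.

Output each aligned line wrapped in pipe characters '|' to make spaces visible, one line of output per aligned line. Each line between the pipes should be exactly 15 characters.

Answer: |end big six    |
|program        |
|electric I     |
|coffee vector  |
|valley play    |
|draw           |

Derivation:
Line 1: ['end', 'big', 'six'] (min_width=11, slack=4)
Line 2: ['program'] (min_width=7, slack=8)
Line 3: ['electric', 'I'] (min_width=10, slack=5)
Line 4: ['coffee', 'vector'] (min_width=13, slack=2)
Line 5: ['valley', 'play'] (min_width=11, slack=4)
Line 6: ['draw'] (min_width=4, slack=11)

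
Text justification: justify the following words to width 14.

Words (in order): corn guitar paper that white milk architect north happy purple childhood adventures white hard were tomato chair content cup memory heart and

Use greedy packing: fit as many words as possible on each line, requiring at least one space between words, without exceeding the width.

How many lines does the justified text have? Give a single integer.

Answer: 13

Derivation:
Line 1: ['corn', 'guitar'] (min_width=11, slack=3)
Line 2: ['paper', 'that'] (min_width=10, slack=4)
Line 3: ['white', 'milk'] (min_width=10, slack=4)
Line 4: ['architect'] (min_width=9, slack=5)
Line 5: ['north', 'happy'] (min_width=11, slack=3)
Line 6: ['purple'] (min_width=6, slack=8)
Line 7: ['childhood'] (min_width=9, slack=5)
Line 8: ['adventures'] (min_width=10, slack=4)
Line 9: ['white', 'hard'] (min_width=10, slack=4)
Line 10: ['were', 'tomato'] (min_width=11, slack=3)
Line 11: ['chair', 'content'] (min_width=13, slack=1)
Line 12: ['cup', 'memory'] (min_width=10, slack=4)
Line 13: ['heart', 'and'] (min_width=9, slack=5)
Total lines: 13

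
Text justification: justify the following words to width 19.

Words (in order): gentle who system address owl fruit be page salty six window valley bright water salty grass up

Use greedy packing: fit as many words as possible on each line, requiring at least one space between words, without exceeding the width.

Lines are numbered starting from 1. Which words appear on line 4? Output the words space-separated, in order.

Answer: window valley

Derivation:
Line 1: ['gentle', 'who', 'system'] (min_width=17, slack=2)
Line 2: ['address', 'owl', 'fruit'] (min_width=17, slack=2)
Line 3: ['be', 'page', 'salty', 'six'] (min_width=17, slack=2)
Line 4: ['window', 'valley'] (min_width=13, slack=6)
Line 5: ['bright', 'water', 'salty'] (min_width=18, slack=1)
Line 6: ['grass', 'up'] (min_width=8, slack=11)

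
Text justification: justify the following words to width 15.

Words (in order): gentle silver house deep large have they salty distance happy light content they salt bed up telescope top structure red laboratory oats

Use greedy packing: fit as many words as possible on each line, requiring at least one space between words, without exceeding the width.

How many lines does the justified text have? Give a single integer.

Answer: 10

Derivation:
Line 1: ['gentle', 'silver'] (min_width=13, slack=2)
Line 2: ['house', 'deep'] (min_width=10, slack=5)
Line 3: ['large', 'have', 'they'] (min_width=15, slack=0)
Line 4: ['salty', 'distance'] (min_width=14, slack=1)
Line 5: ['happy', 'light'] (min_width=11, slack=4)
Line 6: ['content', 'they'] (min_width=12, slack=3)
Line 7: ['salt', 'bed', 'up'] (min_width=11, slack=4)
Line 8: ['telescope', 'top'] (min_width=13, slack=2)
Line 9: ['structure', 'red'] (min_width=13, slack=2)
Line 10: ['laboratory', 'oats'] (min_width=15, slack=0)
Total lines: 10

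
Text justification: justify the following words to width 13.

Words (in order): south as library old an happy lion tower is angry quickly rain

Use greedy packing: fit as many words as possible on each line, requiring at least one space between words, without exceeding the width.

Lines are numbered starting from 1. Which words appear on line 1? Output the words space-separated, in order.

Line 1: ['south', 'as'] (min_width=8, slack=5)
Line 2: ['library', 'old'] (min_width=11, slack=2)
Line 3: ['an', 'happy', 'lion'] (min_width=13, slack=0)
Line 4: ['tower', 'is'] (min_width=8, slack=5)
Line 5: ['angry', 'quickly'] (min_width=13, slack=0)
Line 6: ['rain'] (min_width=4, slack=9)

Answer: south as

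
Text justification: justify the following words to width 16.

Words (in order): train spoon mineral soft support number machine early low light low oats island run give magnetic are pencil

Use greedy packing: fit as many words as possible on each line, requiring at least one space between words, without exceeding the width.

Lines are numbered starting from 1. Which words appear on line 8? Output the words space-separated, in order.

Answer: are pencil

Derivation:
Line 1: ['train', 'spoon'] (min_width=11, slack=5)
Line 2: ['mineral', 'soft'] (min_width=12, slack=4)
Line 3: ['support', 'number'] (min_width=14, slack=2)
Line 4: ['machine', 'early'] (min_width=13, slack=3)
Line 5: ['low', 'light', 'low'] (min_width=13, slack=3)
Line 6: ['oats', 'island', 'run'] (min_width=15, slack=1)
Line 7: ['give', 'magnetic'] (min_width=13, slack=3)
Line 8: ['are', 'pencil'] (min_width=10, slack=6)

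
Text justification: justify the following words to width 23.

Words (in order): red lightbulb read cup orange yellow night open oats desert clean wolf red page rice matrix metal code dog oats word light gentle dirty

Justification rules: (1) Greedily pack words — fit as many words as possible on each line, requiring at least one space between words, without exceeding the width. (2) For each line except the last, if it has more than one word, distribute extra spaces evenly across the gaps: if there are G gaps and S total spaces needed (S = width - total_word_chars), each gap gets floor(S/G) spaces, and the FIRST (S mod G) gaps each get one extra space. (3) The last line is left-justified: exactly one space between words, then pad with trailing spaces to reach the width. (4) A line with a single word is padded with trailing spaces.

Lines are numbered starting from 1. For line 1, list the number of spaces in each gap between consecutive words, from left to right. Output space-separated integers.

Answer: 2 1 1

Derivation:
Line 1: ['red', 'lightbulb', 'read', 'cup'] (min_width=22, slack=1)
Line 2: ['orange', 'yellow', 'night'] (min_width=19, slack=4)
Line 3: ['open', 'oats', 'desert', 'clean'] (min_width=22, slack=1)
Line 4: ['wolf', 'red', 'page', 'rice'] (min_width=18, slack=5)
Line 5: ['matrix', 'metal', 'code', 'dog'] (min_width=21, slack=2)
Line 6: ['oats', 'word', 'light', 'gentle'] (min_width=22, slack=1)
Line 7: ['dirty'] (min_width=5, slack=18)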